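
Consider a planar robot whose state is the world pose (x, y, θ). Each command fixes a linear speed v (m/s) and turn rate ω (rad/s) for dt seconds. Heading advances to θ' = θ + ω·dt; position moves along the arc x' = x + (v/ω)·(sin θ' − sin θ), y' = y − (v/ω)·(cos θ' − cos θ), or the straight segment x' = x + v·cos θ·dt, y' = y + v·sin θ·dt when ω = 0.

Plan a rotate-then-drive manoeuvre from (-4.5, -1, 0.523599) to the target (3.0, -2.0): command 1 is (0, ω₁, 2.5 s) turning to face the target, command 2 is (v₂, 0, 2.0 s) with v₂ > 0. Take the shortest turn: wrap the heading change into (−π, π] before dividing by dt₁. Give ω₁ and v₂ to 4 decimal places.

ω₁ = -0.2625, v₂ = 3.7832

heading to target = atan2(-2−-1, 3−-4.5) = -0.1326
Δθ = wrap(-0.1326 − 0.5236) = -0.6562; ω₁ = Δθ/dt₁ = -0.2625
distance = √((3−-4.5)² + (-2−-1)²) = 7.5664; v₂ = distance/dt₂ = 3.7832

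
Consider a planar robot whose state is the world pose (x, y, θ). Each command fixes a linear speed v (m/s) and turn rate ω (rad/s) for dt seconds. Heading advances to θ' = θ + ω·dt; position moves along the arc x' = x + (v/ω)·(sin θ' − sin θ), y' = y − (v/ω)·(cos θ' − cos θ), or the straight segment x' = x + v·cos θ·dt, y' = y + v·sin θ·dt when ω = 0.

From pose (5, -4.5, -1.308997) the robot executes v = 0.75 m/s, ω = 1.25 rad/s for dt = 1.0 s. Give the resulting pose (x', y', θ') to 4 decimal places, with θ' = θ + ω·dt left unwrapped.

θ' = -1.3090 + 1.25·1.0 = -0.0590
R = v/ω = 0.75/1.25 = 0.6000
x' = 5 + 0.6000·(sin -0.0590 − sin -1.3090) = 5.5442
y' = -4.5 − 0.6000·(cos -0.0590 − cos -1.3090) = -4.9437

(5.5442, -4.9437, -0.0590)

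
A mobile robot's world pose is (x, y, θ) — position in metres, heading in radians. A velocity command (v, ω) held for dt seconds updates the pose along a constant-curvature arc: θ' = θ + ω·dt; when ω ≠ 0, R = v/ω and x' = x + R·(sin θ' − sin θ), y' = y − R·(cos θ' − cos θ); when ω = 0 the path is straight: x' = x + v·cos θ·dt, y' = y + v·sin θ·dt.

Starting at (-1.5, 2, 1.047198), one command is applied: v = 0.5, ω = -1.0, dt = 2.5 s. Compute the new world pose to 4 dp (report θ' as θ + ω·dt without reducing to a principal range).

θ' = 1.0472 + -1.0·2.5 = -1.4528
R = v/ω = 0.5/-1.0 = -0.5000
x' = -1.5 + -0.5000·(sin -1.4528 − sin 1.0472) = -0.5705
y' = 2 − -0.5000·(cos -1.4528 − cos 1.0472) = 1.8089

(-0.5705, 1.8089, -1.4528)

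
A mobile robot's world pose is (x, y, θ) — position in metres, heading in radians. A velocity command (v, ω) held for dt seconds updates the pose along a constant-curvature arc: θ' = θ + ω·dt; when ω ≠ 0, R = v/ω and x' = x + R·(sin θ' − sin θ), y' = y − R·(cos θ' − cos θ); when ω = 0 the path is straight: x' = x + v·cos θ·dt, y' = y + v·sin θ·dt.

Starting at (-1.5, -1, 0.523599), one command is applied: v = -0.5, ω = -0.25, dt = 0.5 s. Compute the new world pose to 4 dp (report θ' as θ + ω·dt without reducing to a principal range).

θ' = 0.5236 + -0.25·0.5 = 0.3986
R = v/ω = -0.5/-0.25 = 2.0000
x' = -1.5 + 2.0000·(sin 0.3986 − sin 0.5236) = -1.7237
y' = -1 − 2.0000·(cos 0.3986 − cos 0.5236) = -1.1112

(-1.7237, -1.1112, 0.3986)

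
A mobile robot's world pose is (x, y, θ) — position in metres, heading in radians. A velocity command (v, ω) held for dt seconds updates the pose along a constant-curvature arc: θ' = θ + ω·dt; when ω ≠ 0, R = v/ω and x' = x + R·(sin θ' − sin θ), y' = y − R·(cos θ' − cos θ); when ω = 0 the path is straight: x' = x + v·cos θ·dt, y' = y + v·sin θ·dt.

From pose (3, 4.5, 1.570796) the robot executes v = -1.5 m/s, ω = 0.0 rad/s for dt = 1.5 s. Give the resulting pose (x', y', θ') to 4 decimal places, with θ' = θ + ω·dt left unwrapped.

(3.0000, 2.2500, 1.5708)

θ' = 1.5708 + 0.0·1.5 = 1.5708
ω = 0 → straight: x' = 3 + -1.5·cos(1.5708)·1.5 = 3.0000
y' = 4.5 + -1.5·sin(1.5708)·1.5 = 2.2500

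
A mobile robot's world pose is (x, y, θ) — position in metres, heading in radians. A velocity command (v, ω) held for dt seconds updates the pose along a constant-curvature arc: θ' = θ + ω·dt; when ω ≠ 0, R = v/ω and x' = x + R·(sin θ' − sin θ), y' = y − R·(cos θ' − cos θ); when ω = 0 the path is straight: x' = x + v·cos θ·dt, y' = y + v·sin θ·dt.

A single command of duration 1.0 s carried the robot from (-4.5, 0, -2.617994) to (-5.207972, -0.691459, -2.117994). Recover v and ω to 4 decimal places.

Δθ = -2.117994 − -2.617994 = 0.500000
ω = Δθ/dt = 0.500000/1.0 = 0.5000
R = Δx/(sin θ' − sin θ) = 2.0000
v = R·ω = 2.0000·0.5000 = 1.0000

v = 1.0000, ω = 0.5000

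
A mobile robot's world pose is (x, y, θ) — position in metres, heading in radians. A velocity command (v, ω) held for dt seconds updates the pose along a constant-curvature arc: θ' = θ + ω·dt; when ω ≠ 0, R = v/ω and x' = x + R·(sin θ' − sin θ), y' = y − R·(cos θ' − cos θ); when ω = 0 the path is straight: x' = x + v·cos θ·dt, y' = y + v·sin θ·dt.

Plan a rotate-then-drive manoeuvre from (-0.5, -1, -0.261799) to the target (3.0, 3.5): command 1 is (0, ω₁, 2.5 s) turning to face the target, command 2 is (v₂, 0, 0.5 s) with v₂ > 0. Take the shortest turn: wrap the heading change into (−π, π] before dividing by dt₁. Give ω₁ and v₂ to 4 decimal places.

ω₁ = 0.4686, v₂ = 11.4018

heading to target = atan2(3.5−-1, 3−-0.5) = 0.9098
Δθ = wrap(0.9098 − -0.2618) = 1.1716; ω₁ = Δθ/dt₁ = 0.4686
distance = √((3−-0.5)² + (3.5−-1)²) = 5.7009; v₂ = distance/dt₂ = 11.4018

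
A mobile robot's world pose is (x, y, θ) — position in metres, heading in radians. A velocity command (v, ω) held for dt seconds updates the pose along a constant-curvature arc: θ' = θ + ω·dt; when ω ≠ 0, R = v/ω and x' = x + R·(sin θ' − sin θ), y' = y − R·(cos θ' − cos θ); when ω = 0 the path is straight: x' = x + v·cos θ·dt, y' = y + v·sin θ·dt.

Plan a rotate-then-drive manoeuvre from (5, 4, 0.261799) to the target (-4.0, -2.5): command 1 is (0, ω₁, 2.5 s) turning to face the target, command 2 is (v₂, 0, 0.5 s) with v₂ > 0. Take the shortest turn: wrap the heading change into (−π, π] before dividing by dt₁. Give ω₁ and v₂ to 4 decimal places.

heading to target = atan2(-2.5−4, -4−5) = -2.5161
Δθ = wrap(-2.5161 − 0.2618) = -2.7779; ω₁ = Δθ/dt₁ = -1.1112
distance = √((-4−5)² + (-2.5−4)²) = 11.1018; v₂ = distance/dt₂ = 22.2036

ω₁ = -1.1112, v₂ = 22.2036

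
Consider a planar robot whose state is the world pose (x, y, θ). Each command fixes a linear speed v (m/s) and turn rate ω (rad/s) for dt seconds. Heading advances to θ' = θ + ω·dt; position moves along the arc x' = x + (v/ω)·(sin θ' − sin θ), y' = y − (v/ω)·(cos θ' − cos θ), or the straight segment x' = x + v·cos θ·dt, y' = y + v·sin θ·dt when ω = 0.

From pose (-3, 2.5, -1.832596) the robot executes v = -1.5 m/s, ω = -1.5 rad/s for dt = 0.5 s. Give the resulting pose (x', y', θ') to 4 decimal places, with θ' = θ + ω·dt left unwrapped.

θ' = -1.8326 + -1.5·0.5 = -2.5826
R = v/ω = -1.5/-1.5 = 1.0000
x' = -3 + 1.0000·(sin -2.5826 − sin -1.8326) = -2.5644
y' = 2.5 − 1.0000·(cos -2.5826 − cos -1.8326) = 3.0890

(-2.5644, 3.0890, -2.5826)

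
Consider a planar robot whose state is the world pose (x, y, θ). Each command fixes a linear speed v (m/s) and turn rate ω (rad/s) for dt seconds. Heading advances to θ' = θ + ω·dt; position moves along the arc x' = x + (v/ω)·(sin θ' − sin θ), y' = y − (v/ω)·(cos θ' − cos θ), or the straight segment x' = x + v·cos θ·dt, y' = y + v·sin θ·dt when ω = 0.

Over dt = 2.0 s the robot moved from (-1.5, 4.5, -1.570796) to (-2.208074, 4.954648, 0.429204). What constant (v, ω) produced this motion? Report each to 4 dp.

Δθ = 0.429204 − -1.570796 = 2.000000
ω = Δθ/dt = 2.000000/2.0 = 1.0000
R = Δx/(sin θ' − sin θ) = -0.5000
v = R·ω = -0.5000·1.0000 = -0.5000

v = -0.5000, ω = 1.0000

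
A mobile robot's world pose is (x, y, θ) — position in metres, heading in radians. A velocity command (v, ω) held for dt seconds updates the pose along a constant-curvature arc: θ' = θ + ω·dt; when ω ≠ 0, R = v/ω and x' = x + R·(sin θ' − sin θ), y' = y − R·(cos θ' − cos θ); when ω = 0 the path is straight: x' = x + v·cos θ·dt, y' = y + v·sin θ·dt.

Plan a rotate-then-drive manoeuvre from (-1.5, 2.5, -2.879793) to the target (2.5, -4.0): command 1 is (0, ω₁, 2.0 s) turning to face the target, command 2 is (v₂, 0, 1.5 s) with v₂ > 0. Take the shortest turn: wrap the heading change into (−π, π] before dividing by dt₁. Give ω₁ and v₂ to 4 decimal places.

heading to target = atan2(-4−2.5, 2.5−-1.5) = -1.0191
Δθ = wrap(-1.0191 − -2.8798) = 1.8607; ω₁ = Δθ/dt₁ = 0.9303
distance = √((2.5−-1.5)² + (-4−2.5)²) = 7.6322; v₂ = distance/dt₂ = 5.0881

ω₁ = 0.9303, v₂ = 5.0881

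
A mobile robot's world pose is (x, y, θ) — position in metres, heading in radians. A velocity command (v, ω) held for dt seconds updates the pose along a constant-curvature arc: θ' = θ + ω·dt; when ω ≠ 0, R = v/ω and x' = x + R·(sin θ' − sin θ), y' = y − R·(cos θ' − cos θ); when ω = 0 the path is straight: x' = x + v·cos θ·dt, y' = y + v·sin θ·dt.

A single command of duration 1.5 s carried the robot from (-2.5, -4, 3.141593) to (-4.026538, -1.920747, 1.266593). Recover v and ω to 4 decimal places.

v = 2.0000, ω = -1.2500

Δθ = 1.266593 − 3.141593 = -1.875000
ω = Δθ/dt = -1.875000/1.5 = -1.2500
R = −Δy/(cos θ' − cos θ) = -1.6000
v = R·ω = -1.6000·-1.2500 = 2.0000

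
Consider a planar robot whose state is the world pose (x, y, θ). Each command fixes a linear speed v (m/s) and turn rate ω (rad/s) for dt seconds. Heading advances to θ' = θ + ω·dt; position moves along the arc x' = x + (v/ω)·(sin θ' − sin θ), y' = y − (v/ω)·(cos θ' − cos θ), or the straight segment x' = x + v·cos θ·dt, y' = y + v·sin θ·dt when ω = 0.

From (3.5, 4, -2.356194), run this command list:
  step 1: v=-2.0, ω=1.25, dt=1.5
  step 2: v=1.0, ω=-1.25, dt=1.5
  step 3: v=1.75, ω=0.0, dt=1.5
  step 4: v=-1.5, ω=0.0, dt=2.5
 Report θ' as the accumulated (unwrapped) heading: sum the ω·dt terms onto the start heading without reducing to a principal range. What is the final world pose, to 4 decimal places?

step 1: θ'=-0.4812 (R=-1.6000) → pose (3.1092, 6.5497, -0.4812)
step 2: θ'=-2.3562 (R=-0.8000) → pose (3.3046, 5.2748, -2.3562)
step 3: θ'=-2.3562 (straight) → pose (1.4484, 3.4187, -2.3562)
step 4: θ'=-2.3562 (straight) → pose (4.1001, 6.0703, -2.3562)

(4.1001, 6.0703, -2.3562)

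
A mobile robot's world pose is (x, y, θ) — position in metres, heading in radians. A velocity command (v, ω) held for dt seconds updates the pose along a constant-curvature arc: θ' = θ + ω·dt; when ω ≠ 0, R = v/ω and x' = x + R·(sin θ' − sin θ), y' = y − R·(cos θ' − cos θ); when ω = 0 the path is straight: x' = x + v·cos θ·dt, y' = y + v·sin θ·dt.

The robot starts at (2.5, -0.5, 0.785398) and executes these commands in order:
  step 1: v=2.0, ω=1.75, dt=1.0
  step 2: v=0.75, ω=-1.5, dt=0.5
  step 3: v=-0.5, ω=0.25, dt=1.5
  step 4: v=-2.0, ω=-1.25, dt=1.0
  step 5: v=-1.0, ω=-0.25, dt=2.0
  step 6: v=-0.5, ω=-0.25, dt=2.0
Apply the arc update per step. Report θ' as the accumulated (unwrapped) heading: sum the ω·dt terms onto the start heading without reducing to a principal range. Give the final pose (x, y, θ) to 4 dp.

step 1: θ'=2.5354 (R=1.1429) → pose (2.3430, 1.2473, 2.5354)
step 2: θ'=1.7854 (R=-0.5000) → pose (2.1394, 1.5518, 1.7854)
step 3: θ'=2.1604 (R=-2.0000) → pose (2.4312, 0.8656, 2.1604)
step 4: θ'=0.9104 (R=1.6000) → pose (2.3649, -1.0055, 0.9104)
step 5: θ'=0.4104 (R=4.0000) → pose (0.8018, -2.2196, 0.4104)
step 6: θ'=-0.0896 (R=2.0000) → pose (-0.1751, -2.3777, -0.0896)

(-0.1751, -2.3777, -0.0896)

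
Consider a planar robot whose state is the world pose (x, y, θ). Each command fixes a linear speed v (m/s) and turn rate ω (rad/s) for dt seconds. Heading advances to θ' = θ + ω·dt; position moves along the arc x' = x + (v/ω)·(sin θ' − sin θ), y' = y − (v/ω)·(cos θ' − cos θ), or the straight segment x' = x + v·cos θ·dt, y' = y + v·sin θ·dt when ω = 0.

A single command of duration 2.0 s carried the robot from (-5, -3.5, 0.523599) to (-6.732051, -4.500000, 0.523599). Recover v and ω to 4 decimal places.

Δθ = 0.523599 − 0.523599 = 0.000000
ω = Δθ/dt = 0.000000/2.0 = 0.0000
ω = 0 → v = (Δx·cos θ + Δy·sin θ)/dt = -1.0000

v = -1.0000, ω = 0.0000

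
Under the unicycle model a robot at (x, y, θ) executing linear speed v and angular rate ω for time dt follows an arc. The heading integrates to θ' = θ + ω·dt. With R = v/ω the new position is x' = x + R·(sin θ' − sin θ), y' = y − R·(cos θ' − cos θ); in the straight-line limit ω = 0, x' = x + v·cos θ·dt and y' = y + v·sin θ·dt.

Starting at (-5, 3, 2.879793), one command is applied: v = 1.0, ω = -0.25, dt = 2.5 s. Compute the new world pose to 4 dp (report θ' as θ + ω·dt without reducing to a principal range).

θ' = 2.8798 + -0.25·2.5 = 2.2548
R = v/ω = 1.0/-0.25 = -4.0000
x' = -5 + -4.0000·(sin 2.2548 − sin 2.8798) = -7.0649
y' = 3 − -4.0000·(cos 2.2548 − cos 2.8798) = 4.3361

(-7.0649, 4.3361, 2.2548)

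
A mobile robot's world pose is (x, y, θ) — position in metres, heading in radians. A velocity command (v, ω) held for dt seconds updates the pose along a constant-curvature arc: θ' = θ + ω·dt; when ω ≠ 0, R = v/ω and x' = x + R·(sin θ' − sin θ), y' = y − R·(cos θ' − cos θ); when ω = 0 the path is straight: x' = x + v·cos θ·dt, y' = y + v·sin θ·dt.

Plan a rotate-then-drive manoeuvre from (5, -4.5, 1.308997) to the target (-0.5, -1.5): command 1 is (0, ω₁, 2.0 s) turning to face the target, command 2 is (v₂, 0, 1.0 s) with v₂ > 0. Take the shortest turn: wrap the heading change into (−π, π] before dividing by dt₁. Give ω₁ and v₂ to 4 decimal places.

ω₁ = 0.6666, v₂ = 6.2650

heading to target = atan2(-1.5−-4.5, -0.5−5) = 2.6422
Δθ = wrap(2.6422 − 1.3090) = 1.3332; ω₁ = Δθ/dt₁ = 0.6666
distance = √((-0.5−5)² + (-1.5−-4.5)²) = 6.2650; v₂ = distance/dt₂ = 6.2650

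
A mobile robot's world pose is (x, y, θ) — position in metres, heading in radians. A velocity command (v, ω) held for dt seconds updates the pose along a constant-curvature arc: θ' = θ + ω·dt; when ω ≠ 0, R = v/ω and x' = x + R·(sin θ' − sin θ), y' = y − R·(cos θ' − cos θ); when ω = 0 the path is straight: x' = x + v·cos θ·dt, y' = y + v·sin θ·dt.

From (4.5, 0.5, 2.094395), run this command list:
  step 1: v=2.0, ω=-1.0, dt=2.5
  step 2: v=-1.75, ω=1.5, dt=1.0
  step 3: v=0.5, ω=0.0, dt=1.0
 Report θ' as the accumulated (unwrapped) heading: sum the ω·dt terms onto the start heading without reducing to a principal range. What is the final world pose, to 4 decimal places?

step 1: θ'=-0.4056 (R=-2.0000) → pose (7.0212, 3.3377, -0.4056)
step 2: θ'=1.0944 (R=-1.1667) → pose (5.5241, 2.8007, 1.0944)
step 3: θ'=1.0944 (straight) → pose (5.7534, 3.2451, 1.0944)

(5.7534, 3.2451, 1.0944)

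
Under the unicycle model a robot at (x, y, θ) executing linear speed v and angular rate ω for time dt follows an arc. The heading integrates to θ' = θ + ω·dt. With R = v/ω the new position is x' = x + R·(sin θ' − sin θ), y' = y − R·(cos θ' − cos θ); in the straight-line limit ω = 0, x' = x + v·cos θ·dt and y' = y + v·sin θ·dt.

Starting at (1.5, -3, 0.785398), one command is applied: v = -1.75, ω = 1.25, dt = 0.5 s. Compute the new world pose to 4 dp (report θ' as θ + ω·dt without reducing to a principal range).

(1.1079, -3.7664, 1.4104)

θ' = 0.7854 + 1.25·0.5 = 1.4104
R = v/ω = -1.75/1.25 = -1.4000
x' = 1.5 + -1.4000·(sin 1.4104 − sin 0.7854) = 1.1079
y' = -3 − -1.4000·(cos 1.4104 − cos 0.7854) = -3.7664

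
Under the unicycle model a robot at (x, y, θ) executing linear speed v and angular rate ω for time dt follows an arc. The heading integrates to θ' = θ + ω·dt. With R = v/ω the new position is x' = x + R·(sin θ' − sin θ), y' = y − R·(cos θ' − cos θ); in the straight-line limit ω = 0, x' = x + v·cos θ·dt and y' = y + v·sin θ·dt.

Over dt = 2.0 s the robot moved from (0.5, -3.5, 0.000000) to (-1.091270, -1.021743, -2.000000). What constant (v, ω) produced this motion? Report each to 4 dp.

v = -1.7500, ω = -1.0000

Δθ = -2.000000 − 0.000000 = -2.000000
ω = Δθ/dt = -2.000000/2.0 = -1.0000
R = −Δy/(cos θ' − cos θ) = 1.7500
v = R·ω = 1.7500·-1.0000 = -1.7500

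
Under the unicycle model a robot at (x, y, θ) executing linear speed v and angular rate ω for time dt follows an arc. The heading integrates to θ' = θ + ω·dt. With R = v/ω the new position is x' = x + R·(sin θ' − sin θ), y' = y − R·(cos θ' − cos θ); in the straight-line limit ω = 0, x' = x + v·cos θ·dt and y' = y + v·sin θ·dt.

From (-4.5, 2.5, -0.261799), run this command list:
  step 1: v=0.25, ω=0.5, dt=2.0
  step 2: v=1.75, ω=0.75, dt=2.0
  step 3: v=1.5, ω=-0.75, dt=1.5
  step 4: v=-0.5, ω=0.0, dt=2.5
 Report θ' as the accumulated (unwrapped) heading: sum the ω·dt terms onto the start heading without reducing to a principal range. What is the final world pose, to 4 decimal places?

(-4.5473, 6.7833, 1.1132)

step 1: θ'=0.7382 (R=0.5000) → pose (-4.0341, 2.6131, 0.7382)
step 2: θ'=2.2382 (R=2.3333) → pose (-3.7717, 5.7833, 2.2382)
step 3: θ'=1.1132 (R=-2.0000) → pose (-3.9950, 7.9047, 1.1132)
step 4: θ'=1.1132 (straight) → pose (-4.5473, 6.7833, 1.1132)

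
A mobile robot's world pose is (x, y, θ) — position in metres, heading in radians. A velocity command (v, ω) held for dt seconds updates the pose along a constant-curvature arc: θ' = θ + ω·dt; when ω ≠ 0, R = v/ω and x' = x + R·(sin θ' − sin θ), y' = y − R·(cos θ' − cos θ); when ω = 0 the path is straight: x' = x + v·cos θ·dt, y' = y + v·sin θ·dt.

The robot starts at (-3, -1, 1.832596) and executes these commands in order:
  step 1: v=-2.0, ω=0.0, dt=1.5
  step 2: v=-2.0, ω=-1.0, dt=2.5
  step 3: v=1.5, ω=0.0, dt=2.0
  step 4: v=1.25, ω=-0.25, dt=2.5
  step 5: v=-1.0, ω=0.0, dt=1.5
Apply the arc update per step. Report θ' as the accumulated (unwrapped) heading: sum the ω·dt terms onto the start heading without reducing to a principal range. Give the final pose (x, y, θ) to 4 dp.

(-1.7365, -8.9540, -1.2924)

step 1: θ'=1.8326 (straight) → pose (-2.2235, -3.8978, 1.8326)
step 2: θ'=-0.6674 (R=2.0000) → pose (-5.3933, -5.9863, -0.6674)
step 3: θ'=-0.6674 (straight) → pose (-3.0370, -7.8431, -0.6674)
step 4: θ'=-1.2924 (R=-5.0000) → pose (-1.3243, -10.3962, -1.2924)
step 5: θ'=-1.2924 (straight) → pose (-1.7365, -8.9540, -1.2924)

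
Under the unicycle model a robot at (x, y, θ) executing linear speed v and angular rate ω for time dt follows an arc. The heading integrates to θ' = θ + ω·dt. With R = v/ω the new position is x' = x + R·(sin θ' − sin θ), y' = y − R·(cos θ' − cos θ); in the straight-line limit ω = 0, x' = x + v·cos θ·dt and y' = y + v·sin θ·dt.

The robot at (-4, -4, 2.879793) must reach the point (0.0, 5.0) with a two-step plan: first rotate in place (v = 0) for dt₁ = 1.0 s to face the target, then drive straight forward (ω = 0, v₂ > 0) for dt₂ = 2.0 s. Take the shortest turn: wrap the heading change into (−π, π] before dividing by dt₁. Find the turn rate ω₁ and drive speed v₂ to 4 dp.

heading to target = atan2(5−-4, 0−-4) = 1.1526
Δθ = wrap(1.1526 − 2.8798) = -1.7272; ω₁ = Δθ/dt₁ = -1.7272
distance = √((0−-4)² + (5−-4)²) = 9.8489; v₂ = distance/dt₂ = 4.9244

ω₁ = -1.7272, v₂ = 4.9244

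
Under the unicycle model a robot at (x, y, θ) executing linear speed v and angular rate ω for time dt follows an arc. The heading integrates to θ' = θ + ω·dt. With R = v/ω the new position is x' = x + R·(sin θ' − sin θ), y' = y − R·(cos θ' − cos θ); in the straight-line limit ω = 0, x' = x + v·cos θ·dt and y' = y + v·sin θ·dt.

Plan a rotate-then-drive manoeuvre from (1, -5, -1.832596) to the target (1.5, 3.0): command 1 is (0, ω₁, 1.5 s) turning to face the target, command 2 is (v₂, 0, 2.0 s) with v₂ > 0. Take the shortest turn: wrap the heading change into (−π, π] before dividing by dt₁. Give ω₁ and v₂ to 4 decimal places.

heading to target = atan2(3−-5, 1.5−1) = 1.5084
Δθ = wrap(1.5084 − -1.8326) = -2.9422; ω₁ = Δθ/dt₁ = -1.9615
distance = √((1.5−1)² + (3−-5)²) = 8.0156; v₂ = distance/dt₂ = 4.0078

ω₁ = -1.9615, v₂ = 4.0078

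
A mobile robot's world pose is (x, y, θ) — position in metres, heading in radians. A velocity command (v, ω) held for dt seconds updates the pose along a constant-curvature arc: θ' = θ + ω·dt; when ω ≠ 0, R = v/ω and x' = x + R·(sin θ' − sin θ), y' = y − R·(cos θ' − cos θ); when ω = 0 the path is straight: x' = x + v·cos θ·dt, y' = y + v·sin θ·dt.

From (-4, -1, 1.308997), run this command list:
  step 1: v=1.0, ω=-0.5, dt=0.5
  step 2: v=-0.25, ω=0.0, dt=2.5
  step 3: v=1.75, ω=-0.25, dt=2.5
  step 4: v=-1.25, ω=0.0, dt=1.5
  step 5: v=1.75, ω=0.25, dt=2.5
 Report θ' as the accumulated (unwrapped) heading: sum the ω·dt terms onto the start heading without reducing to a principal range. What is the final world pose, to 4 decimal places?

(0.5000, 3.9741, 1.0590)

step 1: θ'=1.0590 (R=-2.0000) → pose (-3.8119, -0.5381, 1.0590)
step 2: θ'=1.0590 (straight) → pose (-4.1180, -1.0831, 1.0590)
step 3: θ'=0.4340 (R=-7.0000) → pose (-0.9584, 1.8398, 0.4340)
step 4: θ'=0.4340 (straight) → pose (-2.6596, 1.0513, 0.4340)
step 5: θ'=1.0590 (R=7.0000) → pose (0.5000, 3.9741, 1.0590)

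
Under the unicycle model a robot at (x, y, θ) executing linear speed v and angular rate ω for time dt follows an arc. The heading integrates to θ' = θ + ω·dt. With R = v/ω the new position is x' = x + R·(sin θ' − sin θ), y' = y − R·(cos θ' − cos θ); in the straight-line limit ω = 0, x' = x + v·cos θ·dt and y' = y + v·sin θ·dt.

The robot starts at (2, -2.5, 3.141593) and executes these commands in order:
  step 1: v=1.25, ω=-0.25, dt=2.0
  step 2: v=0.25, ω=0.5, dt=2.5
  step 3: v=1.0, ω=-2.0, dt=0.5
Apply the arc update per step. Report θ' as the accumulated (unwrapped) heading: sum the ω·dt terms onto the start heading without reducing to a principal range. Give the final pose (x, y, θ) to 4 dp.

step 1: θ'=2.6416 (R=-5.0000) → pose (-0.3971, -1.8879, 2.6416)
step 2: θ'=3.8916 (R=0.5000) → pose (-0.9777, -1.9609, 3.8916)
step 3: θ'=2.8916 (R=-0.5000) → pose (-1.4422, -2.0795, 2.8916)

(-1.4422, -2.0795, 2.8916)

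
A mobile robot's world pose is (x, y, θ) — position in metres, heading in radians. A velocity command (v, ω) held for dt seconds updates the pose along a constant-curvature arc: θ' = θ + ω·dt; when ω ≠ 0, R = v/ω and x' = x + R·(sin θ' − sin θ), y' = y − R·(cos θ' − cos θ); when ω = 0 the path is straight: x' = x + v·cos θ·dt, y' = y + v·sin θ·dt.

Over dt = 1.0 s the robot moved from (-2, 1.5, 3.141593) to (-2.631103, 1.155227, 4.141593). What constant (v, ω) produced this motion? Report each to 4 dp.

v = 0.7500, ω = 1.0000

Δθ = 4.141593 − 3.141593 = 1.000000
ω = Δθ/dt = 1.000000/1.0 = 1.0000
R = Δx/(sin θ' − sin θ) = 0.7500
v = R·ω = 0.7500·1.0000 = 0.7500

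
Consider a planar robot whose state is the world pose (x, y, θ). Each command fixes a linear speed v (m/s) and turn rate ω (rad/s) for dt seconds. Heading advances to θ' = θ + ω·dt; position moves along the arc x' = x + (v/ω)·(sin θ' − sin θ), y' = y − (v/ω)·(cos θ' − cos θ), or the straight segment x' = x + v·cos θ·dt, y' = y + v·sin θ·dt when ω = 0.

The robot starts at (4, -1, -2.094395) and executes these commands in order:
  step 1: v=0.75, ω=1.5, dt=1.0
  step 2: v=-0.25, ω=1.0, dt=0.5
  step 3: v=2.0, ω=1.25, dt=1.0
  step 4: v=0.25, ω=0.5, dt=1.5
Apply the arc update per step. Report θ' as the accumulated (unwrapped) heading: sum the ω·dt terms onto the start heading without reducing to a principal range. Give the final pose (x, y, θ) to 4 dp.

(5.6662, -0.3090, 1.9056)

step 1: θ'=-0.5944 (R=0.5000) → pose (4.1530, -1.6642, -0.5944)
step 2: θ'=-0.0944 (R=-0.2500) → pose (4.0366, -1.6225, -0.0944)
step 3: θ'=1.1556 (R=1.6000) → pose (5.6514, -0.6750, 1.1556)
step 4: θ'=1.9056 (R=0.5000) → pose (5.6662, -0.3090, 1.9056)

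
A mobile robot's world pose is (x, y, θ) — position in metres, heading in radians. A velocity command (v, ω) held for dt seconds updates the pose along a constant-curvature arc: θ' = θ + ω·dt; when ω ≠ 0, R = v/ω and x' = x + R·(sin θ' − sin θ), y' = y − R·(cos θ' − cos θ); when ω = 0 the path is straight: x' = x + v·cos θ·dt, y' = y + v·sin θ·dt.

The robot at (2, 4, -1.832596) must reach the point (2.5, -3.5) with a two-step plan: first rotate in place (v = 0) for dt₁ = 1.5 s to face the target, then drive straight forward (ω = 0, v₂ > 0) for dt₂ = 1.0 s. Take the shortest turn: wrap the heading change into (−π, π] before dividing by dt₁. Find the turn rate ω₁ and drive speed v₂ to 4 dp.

ω₁ = 0.2189, v₂ = 7.5166

heading to target = atan2(-3.5−4, 2.5−2) = -1.5042
Δθ = wrap(-1.5042 − -1.8326) = 0.3284; ω₁ = Δθ/dt₁ = 0.2189
distance = √((2.5−2)² + (-3.5−4)²) = 7.5166; v₂ = distance/dt₂ = 7.5166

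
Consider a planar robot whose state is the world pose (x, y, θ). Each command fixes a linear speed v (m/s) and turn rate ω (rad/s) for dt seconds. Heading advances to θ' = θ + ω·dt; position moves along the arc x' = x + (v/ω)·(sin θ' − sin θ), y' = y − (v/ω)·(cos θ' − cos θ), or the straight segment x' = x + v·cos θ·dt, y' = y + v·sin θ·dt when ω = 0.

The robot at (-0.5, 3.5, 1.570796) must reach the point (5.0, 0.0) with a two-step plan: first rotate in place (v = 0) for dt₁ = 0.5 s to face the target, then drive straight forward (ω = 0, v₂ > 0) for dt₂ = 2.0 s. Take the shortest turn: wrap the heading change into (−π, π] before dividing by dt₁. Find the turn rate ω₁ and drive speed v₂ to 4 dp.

ω₁ = -4.2751, v₂ = 3.2596

heading to target = atan2(0−3.5, 5−-0.5) = -0.5667
Δθ = wrap(-0.5667 − 1.5708) = -2.1375; ω₁ = Δθ/dt₁ = -4.2751
distance = √((5−-0.5)² + (0−3.5)²) = 6.5192; v₂ = distance/dt₂ = 3.2596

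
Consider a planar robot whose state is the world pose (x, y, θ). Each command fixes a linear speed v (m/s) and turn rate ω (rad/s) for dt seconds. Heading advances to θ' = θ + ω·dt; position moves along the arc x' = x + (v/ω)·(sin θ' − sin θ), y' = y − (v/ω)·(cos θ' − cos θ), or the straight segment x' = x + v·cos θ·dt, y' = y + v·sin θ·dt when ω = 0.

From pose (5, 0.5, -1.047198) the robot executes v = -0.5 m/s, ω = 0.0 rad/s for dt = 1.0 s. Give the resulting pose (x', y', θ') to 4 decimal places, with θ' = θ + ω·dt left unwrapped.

(4.7500, 0.9330, -1.0472)

θ' = -1.0472 + 0.0·1.0 = -1.0472
ω = 0 → straight: x' = 5 + -0.5·cos(-1.0472)·1.0 = 4.7500
y' = 0.5 + -0.5·sin(-1.0472)·1.0 = 0.9330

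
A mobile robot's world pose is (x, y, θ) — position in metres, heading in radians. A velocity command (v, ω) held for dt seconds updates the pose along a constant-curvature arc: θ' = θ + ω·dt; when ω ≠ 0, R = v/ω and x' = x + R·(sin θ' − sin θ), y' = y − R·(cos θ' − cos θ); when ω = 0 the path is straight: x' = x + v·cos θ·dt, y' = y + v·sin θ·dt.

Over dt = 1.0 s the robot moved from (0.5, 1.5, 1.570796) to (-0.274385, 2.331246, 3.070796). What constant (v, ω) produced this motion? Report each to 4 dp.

v = 1.2500, ω = 1.5000

Δθ = 3.070796 − 1.570796 = 1.500000
ω = Δθ/dt = 1.500000/1.0 = 1.5000
R = −Δy/(cos θ' − cos θ) = 0.8333
v = R·ω = 0.8333·1.5000 = 1.2500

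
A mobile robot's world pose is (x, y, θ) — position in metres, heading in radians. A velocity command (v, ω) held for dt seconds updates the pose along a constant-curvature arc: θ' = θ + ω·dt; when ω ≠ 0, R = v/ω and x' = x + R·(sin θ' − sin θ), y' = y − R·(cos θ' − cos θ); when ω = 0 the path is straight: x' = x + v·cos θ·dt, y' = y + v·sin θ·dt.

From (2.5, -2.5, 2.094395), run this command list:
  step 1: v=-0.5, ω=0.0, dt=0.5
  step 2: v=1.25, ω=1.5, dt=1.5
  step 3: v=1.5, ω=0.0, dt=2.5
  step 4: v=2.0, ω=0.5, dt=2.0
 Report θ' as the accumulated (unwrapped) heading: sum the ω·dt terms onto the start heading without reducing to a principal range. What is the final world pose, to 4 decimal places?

step 1: θ'=2.0944 (straight) → pose (2.6250, -2.7165, 2.0944)
step 2: θ'=4.3444 (R=0.8333) → pose (1.1258, -2.8334, 4.3444)
step 3: θ'=4.3444 (straight) → pose (-0.2233, -6.3323, 4.3444)
step 4: θ'=5.3444 (R=4.0000) → pose (0.2816, -10.1344, 5.3444)

(0.2816, -10.1344, 5.3444)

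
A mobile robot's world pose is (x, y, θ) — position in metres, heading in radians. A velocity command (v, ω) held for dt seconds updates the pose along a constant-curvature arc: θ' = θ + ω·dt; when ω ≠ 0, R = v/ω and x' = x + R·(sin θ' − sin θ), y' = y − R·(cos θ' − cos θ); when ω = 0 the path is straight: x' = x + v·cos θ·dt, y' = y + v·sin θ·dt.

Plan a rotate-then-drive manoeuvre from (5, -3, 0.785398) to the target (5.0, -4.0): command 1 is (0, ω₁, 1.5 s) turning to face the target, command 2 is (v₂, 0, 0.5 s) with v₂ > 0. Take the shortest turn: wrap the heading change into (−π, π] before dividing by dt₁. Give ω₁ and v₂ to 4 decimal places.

heading to target = atan2(-4−-3, 5−5) = -1.5708
Δθ = wrap(-1.5708 − 0.7854) = -2.3562; ω₁ = Δθ/dt₁ = -1.5708
distance = √((5−5)² + (-4−-3)²) = 1.0000; v₂ = distance/dt₂ = 2.0000

ω₁ = -1.5708, v₂ = 2.0000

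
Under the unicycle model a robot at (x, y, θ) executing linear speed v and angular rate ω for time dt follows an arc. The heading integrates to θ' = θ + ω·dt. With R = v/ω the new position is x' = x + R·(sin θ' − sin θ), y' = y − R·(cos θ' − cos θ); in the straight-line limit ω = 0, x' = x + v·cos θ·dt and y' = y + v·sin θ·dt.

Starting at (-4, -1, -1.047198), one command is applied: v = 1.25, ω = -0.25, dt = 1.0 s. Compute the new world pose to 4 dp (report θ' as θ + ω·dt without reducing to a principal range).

θ' = -1.0472 + -0.25·1.0 = -1.2972
R = v/ω = 1.25/-0.25 = -5.0000
x' = -4 + -5.0000·(sin -1.2972 − sin -1.0472) = -3.5161
y' = -1 − -5.0000·(cos -1.2972 − cos -1.0472) = -2.1490

(-3.5161, -2.1490, -1.2972)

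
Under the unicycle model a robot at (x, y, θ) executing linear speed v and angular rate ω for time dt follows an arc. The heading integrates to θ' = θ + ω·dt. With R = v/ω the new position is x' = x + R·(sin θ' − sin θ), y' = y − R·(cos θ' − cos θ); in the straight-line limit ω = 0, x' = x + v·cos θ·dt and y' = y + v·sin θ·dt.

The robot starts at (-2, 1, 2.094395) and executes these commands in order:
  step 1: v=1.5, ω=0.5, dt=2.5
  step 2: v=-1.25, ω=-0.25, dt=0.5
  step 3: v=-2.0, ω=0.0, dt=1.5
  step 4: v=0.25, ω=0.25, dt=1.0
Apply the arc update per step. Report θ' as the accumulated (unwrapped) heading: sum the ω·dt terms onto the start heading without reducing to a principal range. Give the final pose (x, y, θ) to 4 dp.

(-1.8372, 2.7088, 3.4694)

step 1: θ'=3.3444 (R=3.0000) → pose (-5.2023, 2.4385, 3.3444)
step 2: θ'=3.2194 (R=5.0000) → pose (-4.5839, 2.5259, 3.2194)
step 3: θ'=3.2194 (straight) → pose (-1.5929, 2.7590, 3.2194)
step 4: θ'=3.4694 (R=1.0000) → pose (-1.8372, 2.7088, 3.4694)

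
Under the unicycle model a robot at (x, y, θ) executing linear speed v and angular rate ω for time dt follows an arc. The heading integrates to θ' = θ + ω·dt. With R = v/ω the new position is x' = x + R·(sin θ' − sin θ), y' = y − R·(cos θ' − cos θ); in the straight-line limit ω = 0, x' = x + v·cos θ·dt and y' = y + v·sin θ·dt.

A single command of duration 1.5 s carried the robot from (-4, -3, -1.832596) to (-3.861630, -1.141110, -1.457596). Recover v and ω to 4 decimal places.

Δθ = -1.457596 − -1.832596 = 0.375000
ω = Δθ/dt = 0.375000/1.5 = 0.2500
R = −Δy/(cos θ' − cos θ) = -5.0000
v = R·ω = -5.0000·0.2500 = -1.2500

v = -1.2500, ω = 0.2500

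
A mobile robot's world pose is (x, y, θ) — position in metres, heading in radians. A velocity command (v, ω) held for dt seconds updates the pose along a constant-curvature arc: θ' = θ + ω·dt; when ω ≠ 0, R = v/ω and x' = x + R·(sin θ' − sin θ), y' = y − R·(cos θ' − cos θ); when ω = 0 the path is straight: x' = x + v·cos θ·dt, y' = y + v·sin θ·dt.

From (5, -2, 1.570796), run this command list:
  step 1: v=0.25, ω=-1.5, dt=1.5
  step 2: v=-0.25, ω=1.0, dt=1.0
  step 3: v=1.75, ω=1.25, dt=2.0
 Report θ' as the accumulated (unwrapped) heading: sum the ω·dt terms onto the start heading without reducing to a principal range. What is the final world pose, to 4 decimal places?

(5.0355, 0.8296, 2.8208)

step 1: θ'=-0.6792 (R=-0.1667) → pose (5.2714, -1.8703, -0.6792)
step 2: θ'=0.3208 (R=-0.2500) → pose (5.0355, -1.8276, 0.3208)
step 3: θ'=2.8208 (R=1.4000) → pose (5.0355, 0.8296, 2.8208)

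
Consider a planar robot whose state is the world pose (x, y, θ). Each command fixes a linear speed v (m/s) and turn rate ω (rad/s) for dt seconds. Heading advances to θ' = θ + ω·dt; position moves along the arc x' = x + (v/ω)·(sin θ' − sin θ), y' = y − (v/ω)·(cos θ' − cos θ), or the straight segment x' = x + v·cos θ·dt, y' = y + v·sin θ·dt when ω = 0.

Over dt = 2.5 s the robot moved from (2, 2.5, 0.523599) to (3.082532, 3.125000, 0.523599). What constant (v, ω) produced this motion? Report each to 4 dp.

Δθ = 0.523599 − 0.523599 = 0.000000
ω = Δθ/dt = 0.000000/2.5 = 0.0000
ω = 0 → v = (Δx·cos θ + Δy·sin θ)/dt = 0.5000

v = 0.5000, ω = 0.0000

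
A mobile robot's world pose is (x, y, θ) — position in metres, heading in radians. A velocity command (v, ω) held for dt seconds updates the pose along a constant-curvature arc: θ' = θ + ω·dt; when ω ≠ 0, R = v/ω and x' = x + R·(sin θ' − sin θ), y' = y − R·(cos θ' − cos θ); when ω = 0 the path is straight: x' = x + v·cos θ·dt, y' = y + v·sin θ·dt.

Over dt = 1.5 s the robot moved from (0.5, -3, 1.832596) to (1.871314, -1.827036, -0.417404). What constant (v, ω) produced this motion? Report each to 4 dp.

v = 1.5000, ω = -1.5000

Δθ = -0.417404 − 1.832596 = -2.250000
ω = Δθ/dt = -2.250000/1.5 = -1.5000
R = Δx/(sin θ' − sin θ) = -1.0000
v = R·ω = -1.0000·-1.5000 = 1.5000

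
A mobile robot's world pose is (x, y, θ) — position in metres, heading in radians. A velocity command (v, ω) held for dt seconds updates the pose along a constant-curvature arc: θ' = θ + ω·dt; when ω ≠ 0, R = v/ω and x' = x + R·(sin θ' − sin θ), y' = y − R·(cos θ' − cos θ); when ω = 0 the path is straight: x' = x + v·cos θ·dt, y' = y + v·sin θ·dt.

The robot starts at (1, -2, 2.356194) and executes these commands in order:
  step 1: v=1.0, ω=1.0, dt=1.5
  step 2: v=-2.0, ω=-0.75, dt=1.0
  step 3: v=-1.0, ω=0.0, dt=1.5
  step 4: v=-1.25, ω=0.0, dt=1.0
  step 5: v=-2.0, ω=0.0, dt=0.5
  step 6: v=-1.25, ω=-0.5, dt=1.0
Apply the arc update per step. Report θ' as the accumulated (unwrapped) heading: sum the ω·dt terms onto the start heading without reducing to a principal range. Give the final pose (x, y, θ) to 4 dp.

step 1: θ'=3.8562 (R=1.0000) → pose (-0.3624, -1.9518, 3.8562)
step 2: θ'=3.1062 (R=2.6667) → pose (1.4795, -1.3010, 3.1062)
step 3: θ'=3.1062 (straight) → pose (2.9785, -1.3541, 3.1062)
step 4: θ'=3.1062 (straight) → pose (4.2277, -1.3984, 3.1062)
step 5: θ'=3.1062 (straight) → pose (5.2271, -1.4338, 3.1062)
step 6: θ'=2.6062 (R=2.5000) → pose (6.4141, -1.7820, 2.6062)

(6.4141, -1.7820, 2.6062)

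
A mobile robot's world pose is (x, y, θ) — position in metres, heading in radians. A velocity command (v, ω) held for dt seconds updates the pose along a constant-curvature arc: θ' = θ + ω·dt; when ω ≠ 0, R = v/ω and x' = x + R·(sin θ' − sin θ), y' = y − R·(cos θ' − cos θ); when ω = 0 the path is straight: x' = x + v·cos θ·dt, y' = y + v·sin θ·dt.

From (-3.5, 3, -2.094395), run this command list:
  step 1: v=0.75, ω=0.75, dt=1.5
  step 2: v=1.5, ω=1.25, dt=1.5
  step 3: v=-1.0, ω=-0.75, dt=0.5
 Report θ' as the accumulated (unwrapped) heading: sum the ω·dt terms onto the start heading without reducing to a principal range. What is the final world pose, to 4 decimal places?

(-1.8992, 1.5455, 0.5306)

step 1: θ'=-0.9694 (R=1.0000) → pose (-3.4585, 1.9342, -0.9694)
step 2: θ'=0.9056 (R=1.2000) → pose (-1.5249, 1.8725, 0.9056)
step 3: θ'=0.5306 (R=1.3333) → pose (-1.8992, 1.5455, 0.5306)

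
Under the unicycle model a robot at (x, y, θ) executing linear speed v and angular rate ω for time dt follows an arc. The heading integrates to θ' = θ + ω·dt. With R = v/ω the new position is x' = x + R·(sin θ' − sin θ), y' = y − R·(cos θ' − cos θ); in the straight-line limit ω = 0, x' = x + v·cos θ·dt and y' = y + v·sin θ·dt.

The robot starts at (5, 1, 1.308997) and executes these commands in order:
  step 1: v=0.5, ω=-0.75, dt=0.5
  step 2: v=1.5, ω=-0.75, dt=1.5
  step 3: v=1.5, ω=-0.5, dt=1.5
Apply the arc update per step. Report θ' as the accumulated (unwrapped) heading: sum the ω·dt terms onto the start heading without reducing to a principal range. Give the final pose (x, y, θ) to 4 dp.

step 1: θ'=0.9340 (R=-0.6667) → pose (5.1079, 1.2239, 0.9340)
step 2: θ'=-0.1910 (R=-2.0000) → pose (7.0956, 1.9982, -0.1910)
step 3: θ'=-0.9410 (R=-3.0000) → pose (8.9506, 0.8197, -0.9410)

(8.9506, 0.8197, -0.9410)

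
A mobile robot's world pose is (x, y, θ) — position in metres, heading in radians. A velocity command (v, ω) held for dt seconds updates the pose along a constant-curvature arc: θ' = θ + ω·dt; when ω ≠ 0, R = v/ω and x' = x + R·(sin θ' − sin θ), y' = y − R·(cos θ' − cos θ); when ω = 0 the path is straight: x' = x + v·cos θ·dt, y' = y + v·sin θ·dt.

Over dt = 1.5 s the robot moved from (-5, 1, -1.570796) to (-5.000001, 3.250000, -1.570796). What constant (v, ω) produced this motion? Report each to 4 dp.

v = -1.5000, ω = 0.0000

Δθ = -1.570796 − -1.570796 = 0.000000
ω = Δθ/dt = 0.000000/1.5 = 0.0000
ω = 0 → v = (Δx·cos θ + Δy·sin θ)/dt = -1.5000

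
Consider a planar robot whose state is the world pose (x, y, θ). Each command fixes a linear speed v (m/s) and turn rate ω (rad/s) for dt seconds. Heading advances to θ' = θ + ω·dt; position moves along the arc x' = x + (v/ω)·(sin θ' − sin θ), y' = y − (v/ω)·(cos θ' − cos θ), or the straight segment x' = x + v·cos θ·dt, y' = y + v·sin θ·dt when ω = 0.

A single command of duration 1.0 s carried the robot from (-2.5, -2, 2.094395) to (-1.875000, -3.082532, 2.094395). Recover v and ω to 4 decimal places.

Δθ = 2.094395 − 2.094395 = 0.000000
ω = Δθ/dt = 0.000000/1.0 = 0.0000
ω = 0 → v = (Δx·cos θ + Δy·sin θ)/dt = -1.2500

v = -1.2500, ω = 0.0000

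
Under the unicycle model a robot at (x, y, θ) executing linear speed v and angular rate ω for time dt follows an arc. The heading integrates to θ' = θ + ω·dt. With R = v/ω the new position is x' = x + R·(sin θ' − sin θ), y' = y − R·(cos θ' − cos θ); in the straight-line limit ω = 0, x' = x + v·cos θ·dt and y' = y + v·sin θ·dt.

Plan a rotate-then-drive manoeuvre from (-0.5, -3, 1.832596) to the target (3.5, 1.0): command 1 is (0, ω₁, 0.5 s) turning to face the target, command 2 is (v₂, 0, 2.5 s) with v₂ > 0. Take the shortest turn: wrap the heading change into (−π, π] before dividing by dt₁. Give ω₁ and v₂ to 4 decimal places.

ω₁ = -2.0944, v₂ = 2.2627

heading to target = atan2(1−-3, 3.5−-0.5) = 0.7854
Δθ = wrap(0.7854 − 1.8326) = -1.0472; ω₁ = Δθ/dt₁ = -2.0944
distance = √((3.5−-0.5)² + (1−-3)²) = 5.6569; v₂ = distance/dt₂ = 2.2627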